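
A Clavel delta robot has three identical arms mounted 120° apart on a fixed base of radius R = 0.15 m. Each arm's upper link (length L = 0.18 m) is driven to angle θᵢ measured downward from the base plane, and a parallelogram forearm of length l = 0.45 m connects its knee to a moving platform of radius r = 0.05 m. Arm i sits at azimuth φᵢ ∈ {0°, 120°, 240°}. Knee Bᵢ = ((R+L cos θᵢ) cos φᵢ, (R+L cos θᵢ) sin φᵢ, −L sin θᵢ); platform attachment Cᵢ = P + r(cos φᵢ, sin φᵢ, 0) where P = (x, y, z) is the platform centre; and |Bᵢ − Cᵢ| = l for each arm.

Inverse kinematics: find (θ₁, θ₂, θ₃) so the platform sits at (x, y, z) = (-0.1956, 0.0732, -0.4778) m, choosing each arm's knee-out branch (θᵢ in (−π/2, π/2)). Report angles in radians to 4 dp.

rotate P by −φ1: (-0.1956, 0.0732, -0.4778)
  e−x'=0.2956;  (l²−L²−(e−x')²−y'²−z²)/2L = -0.4193
  γ=atan2(-0.4778,0.2956)=-1.0168;  ψ=arccos(-0.7462)=2.4131;  θ1=γ+ψ≈1.3964
arm 2 (φ=120.0°): x'=0.1612, y'=0.1328
  A cos θ + B sin θ = C:  -0.0612·cos θ + -0.4778·sin θ = -0.2210
  θ2 = atan2(B,A) + arccos(C/0.4817) = 0.3493
arm 3 (φ=240.0°): x'=0.0344, y'=-0.2060
  A=0.0656, B=-0.4778, C=(l²−L²−A²−y'²−z²)/(2L)=-0.2915
  γ=atan2(-0.4778,0.0656)=-1.4344;  ψ=arccos(-0.6044)=2.2198;  θ3=γ+ψ≈0.7854

θ₁ = 1.3964, θ₂ = 0.3493, θ₃ = 0.7854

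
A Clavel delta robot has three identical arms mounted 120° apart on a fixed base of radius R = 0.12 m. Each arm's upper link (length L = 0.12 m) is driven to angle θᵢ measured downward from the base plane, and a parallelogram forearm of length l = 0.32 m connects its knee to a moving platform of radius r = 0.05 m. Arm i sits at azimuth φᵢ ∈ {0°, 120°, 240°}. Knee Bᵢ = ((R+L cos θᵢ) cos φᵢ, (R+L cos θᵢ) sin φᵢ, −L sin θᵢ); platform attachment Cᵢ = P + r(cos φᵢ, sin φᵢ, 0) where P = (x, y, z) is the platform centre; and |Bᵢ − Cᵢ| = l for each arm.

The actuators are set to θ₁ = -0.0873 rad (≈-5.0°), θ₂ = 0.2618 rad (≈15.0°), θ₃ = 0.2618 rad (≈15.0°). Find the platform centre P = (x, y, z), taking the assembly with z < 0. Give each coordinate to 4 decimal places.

(0.0410, 0.0000, -0.2730)

centre 1 = (0.1895·cos0.0°, 0.1895·sin0.0°, 0.0105) = (0.1895, 0.0000, 0.0105)
φ2=120.0°: virtual centre (-0.0930, 0.1610, -0.0311), radius l
centre 3 = (0.1859·cos240.0°, 0.1859·sin240.0°, -0.0311) = (-0.0930, -0.1610, -0.0311)
|centre ₂|²−|centre ₁|² = -0.0005;  |centre ₃|²−|centre ₁|² = -0.0005
[-0.5650 0.3220 -0.0830]·P = -0.0005;  [-0.5650 -0.3220 -0.0830]·P = -0.0005
det = 0.3639;  x = 0.0009+-0.1470z,  y = 0.0000+0.0000z
sphere 1 gives Az²+Bz+C=0 with A=1.0216, B=0.0345, C=-0.0667;  B²−4AC=0.2738;  roots -0.2730, 0.2392;  negative root z = -0.2730
x = 0.0410, y = 0.0000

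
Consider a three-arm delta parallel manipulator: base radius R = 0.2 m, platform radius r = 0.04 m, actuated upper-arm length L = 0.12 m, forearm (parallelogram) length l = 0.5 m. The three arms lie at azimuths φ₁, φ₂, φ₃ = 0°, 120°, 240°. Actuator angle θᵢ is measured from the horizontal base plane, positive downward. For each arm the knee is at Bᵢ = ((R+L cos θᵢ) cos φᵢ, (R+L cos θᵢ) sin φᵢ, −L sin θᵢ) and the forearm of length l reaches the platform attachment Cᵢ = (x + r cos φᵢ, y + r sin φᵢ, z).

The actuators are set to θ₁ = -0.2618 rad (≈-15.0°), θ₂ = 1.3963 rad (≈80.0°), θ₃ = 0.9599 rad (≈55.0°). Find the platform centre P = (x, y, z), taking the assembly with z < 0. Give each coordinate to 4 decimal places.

S1 = (0.2759·cos0.0°, 0.2759·sin0.0°, 0.0311) = (0.2759, 0.0000, 0.0311)
arm 2 at φ=120.0°: (R−r)+L cos θ2 = 0.1808;  S2 = (-0.0904, 0.1566, -0.1182)
φ3=240.0°: virtual centre (-0.1144, -0.1982, -0.0983), radius l
|S₂|²−|S₁|² = -0.0304;  |S₃|²−|S₁|² = -0.0151
[-0.7327 0.3132 -0.2985]·P = -0.0304;  [-0.7807 -0.3963 -0.2587]·P = -0.0151
Cramer: x(z) = 0.0314-0.3727z;  y(z) = -0.0238+0.0812z
sphere 1 gives Az²+Bz+C=0 with A=1.1455, B=0.1163, C=-0.1887;  B²−4AC=0.8780;  roots -0.4598, 0.3582;  negative root z = -0.4598
x = 0.2027, y = -0.0611

(0.2027, -0.0611, -0.4598)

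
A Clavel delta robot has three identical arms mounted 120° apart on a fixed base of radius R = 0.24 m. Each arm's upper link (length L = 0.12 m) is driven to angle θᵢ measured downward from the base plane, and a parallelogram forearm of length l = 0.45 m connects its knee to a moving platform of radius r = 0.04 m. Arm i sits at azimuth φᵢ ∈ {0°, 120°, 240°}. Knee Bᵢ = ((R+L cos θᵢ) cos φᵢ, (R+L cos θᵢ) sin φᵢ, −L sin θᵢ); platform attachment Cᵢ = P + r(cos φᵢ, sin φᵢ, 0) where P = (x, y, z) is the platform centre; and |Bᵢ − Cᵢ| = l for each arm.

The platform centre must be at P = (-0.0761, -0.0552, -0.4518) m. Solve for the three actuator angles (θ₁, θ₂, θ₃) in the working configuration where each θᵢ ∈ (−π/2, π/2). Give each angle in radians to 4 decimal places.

θ₁ = 1.3965, θ₂ = 1.0475, θ₃ = 0.5239

arm 1 (φ=0.0°): x'=-0.0761, y'=-0.0552
  e−x'=0.2761;  (l²−L²−(e−x')²−y'²−z²)/2L = -0.3971
  γ=atan2(-0.4518,0.2761)=-1.0222;  ψ=arccos(-0.7500)=2.4188;  θ1=γ+ψ≈1.3965
rotate P by −φ2: (-0.0098, 0.0935, -0.4518)
  A cos θ + B sin θ = C:  0.2098·cos θ + -0.4518·sin θ = -0.2865
  γ=atan2(-0.4518,0.2098)=-1.1361;  ψ=arccos(-0.5752)=2.1836;  θ2=γ+ψ≈1.0475
rotate P by −φ3: (0.0859, -0.0383, -0.4518)
  A cos θ + B sin θ = C:  0.1141·cos θ + -0.4518·sin θ = -0.1272
  γ=atan2(-0.4518,0.1141)=-1.3233;  ψ=arccos(-0.2729)=1.8472;  θ3=γ+ψ≈0.5239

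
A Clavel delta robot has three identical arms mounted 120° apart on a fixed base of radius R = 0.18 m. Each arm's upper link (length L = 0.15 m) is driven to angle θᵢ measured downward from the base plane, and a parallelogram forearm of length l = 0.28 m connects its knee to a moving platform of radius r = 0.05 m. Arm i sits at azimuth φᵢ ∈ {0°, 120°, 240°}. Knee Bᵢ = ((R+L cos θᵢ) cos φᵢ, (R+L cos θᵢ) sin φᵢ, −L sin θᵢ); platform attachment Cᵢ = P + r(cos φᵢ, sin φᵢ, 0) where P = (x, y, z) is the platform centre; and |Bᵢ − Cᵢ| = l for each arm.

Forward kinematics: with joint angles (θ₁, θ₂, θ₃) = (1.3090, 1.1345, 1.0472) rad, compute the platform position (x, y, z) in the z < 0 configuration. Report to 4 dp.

(-0.0298, -0.0099, -0.3420)

arm 1 at φ=0.0°: (R−r)+L cos θ1 = 0.1688;  centre 1 = (0.1688, 0.0000, -0.1449)
centre 2 = (0.1934·cos120.0°, 0.1934·sin120.0°, -0.1359) = (-0.0967, 0.1675, -0.1359)
arm 3 at φ=240.0°: (R−r)+L cos θ3 = 0.2050;  centre 3 = (-0.1025, -0.1775, -0.1299)
subtract pairs → two planes through P
[-0.5310 0.3350 0.0179]·P = 0.0064;  [-0.5426 -0.3551 0.0300]·P = 0.0094
Cramer: x(z) = -0.0146+0.0443z;  y(z) = -0.0041+0.0168z
quadratic in z: (1.0022)z²+(0.2734)z+(-0.0237)=0, √Δ=0.4122 → z ∈ {-0.3420, 0.0692}; z = -0.3420 (taking z<0)
x = -0.0298, y = -0.0099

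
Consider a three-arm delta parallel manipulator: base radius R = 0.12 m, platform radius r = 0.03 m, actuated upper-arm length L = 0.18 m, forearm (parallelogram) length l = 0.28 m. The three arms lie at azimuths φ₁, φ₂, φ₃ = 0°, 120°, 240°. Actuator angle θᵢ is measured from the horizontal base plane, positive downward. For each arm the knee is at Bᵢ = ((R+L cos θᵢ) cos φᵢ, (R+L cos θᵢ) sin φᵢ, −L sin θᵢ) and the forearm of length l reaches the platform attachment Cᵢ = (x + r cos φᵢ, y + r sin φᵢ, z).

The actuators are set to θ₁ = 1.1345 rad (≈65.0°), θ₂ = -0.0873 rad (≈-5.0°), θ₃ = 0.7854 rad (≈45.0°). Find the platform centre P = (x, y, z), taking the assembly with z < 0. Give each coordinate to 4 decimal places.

S1 = (0.1661·cos0.0°, 0.1661·sin0.0°, -0.1631) = (0.1661, 0.0000, -0.1631)
arm 2 at φ=120.0°: (R−r)+L cos θ2 = 0.2693;  S2 = (-0.1347, 0.2332, 0.0157)
arm 3 at φ=240.0°: (R−r)+L cos θ3 = 0.2173;  S3 = (-0.1086, -0.1882, -0.1273)
|S₂|²−|S₁|² = 0.0186;  |S₃|²−|S₁|² = 0.0092
[-0.6014 0.4665 0.3577]·P = 0.0186;  [-0.5494 -0.3763 0.0717]·P = 0.0092
Cramer: x(z) = -0.0234+0.3482z;  y(z) = 0.0097-0.3178z
quadratic in z: (1.2222)z²+(0.1882)z+(-0.0158)=0, √Δ=0.3356 → z ∈ {-0.2143, 0.0603}; z = -0.2143 (taking z<0)
x = -0.0980, y = 0.0778

(-0.0980, 0.0778, -0.2143)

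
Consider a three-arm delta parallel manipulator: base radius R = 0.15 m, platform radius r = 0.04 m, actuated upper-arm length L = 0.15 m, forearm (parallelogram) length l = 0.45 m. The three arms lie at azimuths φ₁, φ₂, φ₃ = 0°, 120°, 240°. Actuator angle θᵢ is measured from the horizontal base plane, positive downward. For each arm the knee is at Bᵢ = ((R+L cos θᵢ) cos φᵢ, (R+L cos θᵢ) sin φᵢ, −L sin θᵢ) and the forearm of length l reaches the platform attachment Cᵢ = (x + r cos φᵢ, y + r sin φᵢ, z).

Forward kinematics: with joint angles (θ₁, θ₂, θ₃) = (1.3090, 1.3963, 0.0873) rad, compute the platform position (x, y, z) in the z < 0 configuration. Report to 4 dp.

(-0.0980, -0.2034, -0.4615)

O1 = (0.1488·cos0.0°, 0.1488·sin0.0°, -0.1449) = (0.1488, 0.0000, -0.1449)
φ2=120.0°: virtual centre (-0.0680, 0.1178, -0.1477), radius l
arm 3 at φ=240.0°: e+L cos θ3 = 0.2594;  O3 = (-0.1297, -0.2247, -0.0131)
|O₂|²−|O₁|² = -0.0028;  |O₃|²−|O₁|² = 0.0243
linear system: -0.4337x+0.2356y = -0.0028−-0.0057z; -0.5571x+-0.4493y = 0.0243−0.2636z
Cramer: x(z) = -0.0137+0.1827z;  y(z) = -0.0372+0.3602z
into |P−O₁|² = l²: 1.1631z² + 0.2036z + -0.1537 = 0;  Δ = 0.7566;  z = -0.4615 or 0.2864 → z<0 root = -0.4615
x = -0.0980, y = -0.2034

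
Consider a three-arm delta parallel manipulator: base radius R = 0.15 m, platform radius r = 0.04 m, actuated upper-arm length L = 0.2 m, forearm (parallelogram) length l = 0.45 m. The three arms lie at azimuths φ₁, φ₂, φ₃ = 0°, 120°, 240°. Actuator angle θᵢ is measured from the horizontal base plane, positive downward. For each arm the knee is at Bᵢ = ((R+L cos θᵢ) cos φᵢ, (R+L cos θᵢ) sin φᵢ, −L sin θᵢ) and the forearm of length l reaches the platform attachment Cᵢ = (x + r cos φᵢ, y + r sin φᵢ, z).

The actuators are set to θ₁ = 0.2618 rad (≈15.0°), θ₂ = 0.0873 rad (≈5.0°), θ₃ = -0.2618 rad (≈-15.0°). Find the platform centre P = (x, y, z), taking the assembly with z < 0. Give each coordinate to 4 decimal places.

(-0.0504, -0.0417, -0.3270)

S1 = (0.3032·cos0.0°, 0.3032·sin0.0°, -0.0518) = (0.3032, 0.0000, -0.0518)
S2 = (0.3092·cos120.0°, 0.3092·sin120.0°, -0.0174) = (-0.1546, 0.2678, -0.0174)
arm 3 at φ=240.0°: e+L cos θ3 = 0.3032;  S3 = (-0.1516, -0.2626, 0.0518)
|S₂|²−|S₁|² = 0.0013;  |S₃|²−|S₁|² = 0.0000
plane₁₂: -0.9156x+0.5356y+0.0687z = 0.0013
Cramer: x(z) = -0.0007+0.1518z;  y(z) = 0.0013+0.1313z
sphere 1 gives Az²+Bz+C=0 with A=1.0403, B=0.0116, C=-0.1075;  B²−4AC=0.4473;  roots -0.3270, 0.3159;  negative root z = -0.3270
x = -0.0504, y = -0.0417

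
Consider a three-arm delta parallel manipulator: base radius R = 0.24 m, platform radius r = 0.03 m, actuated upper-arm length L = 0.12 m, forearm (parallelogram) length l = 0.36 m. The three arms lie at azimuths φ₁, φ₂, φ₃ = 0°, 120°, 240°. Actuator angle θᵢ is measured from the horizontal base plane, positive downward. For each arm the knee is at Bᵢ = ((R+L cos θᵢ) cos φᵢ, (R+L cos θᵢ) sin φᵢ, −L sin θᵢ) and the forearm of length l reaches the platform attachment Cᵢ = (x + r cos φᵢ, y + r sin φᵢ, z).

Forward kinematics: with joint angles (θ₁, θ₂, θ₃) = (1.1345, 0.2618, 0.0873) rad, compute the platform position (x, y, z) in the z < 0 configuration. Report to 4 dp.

arm 1 at φ=0.0°: e+L cos θ1 = 0.2607;  centre 1 = (0.2607, 0.0000, -0.1088)
φ2=120.0°: virtual centre (-0.1630, 0.2822, -0.0311), radius l
φ3=240.0°: virtual centre (-0.1648, -0.2854, -0.0105), radius l
eliminate P² terms by subtracting sphere 1 from 2 and 3
plane₁₂: -0.8473x+0.5645y+0.1554z = 0.0274
Cramer: x(z) = -0.0331+0.2071z;  y(z) = -0.0012+0.0356z
into |P−centre ₁|² = l²: 1.0442z² + 0.0957z + -0.0314 = 0;  Δ = 0.1404;  z = -0.2252 or 0.1336 → z<0 root = -0.2252
x = -0.0798, y = -0.0093

(-0.0798, -0.0093, -0.2252)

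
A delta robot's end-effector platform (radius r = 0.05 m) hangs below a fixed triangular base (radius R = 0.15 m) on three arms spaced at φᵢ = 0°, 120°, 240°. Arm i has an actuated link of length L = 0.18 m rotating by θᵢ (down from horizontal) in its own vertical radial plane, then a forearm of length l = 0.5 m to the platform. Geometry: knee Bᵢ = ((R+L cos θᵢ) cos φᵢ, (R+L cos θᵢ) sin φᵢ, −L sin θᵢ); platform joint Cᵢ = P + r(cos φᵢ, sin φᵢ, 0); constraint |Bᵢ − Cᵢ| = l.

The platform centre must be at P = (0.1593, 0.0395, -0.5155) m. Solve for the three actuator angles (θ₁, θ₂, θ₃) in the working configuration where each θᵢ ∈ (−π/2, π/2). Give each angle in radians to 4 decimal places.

rotate P by −φ1: (0.1593, 0.0395, -0.5155)
  e−x'=-0.0593;  (l²−L²−(e−x')²−y'²−z²)/2L = -0.1478
  √(A²+B²)=0.5189;  θ1 = -1.6853+1.8597 ≈ 0.1744
arm 2 (φ=120.0°): x'=-0.0454, y'=-0.1577
  A cos θ + B sin θ = C:  0.1454·cos θ + -0.5155·sin θ = -0.2616
  √(A²+B²)=0.5356;  θ2 = -1.2958+2.0810 ≈ 0.7852
arm 3 (φ=240.0°): x'=-0.1139, y'=0.1182
  e−x'=0.2139;  (l²−L²−(e−x')²−y'²−z²)/2L = -0.2996
  θ3 = atan2(B,A) + arccos(C/0.5581) = 0.9599

θ₁ = 0.1744, θ₂ = 0.7852, θ₃ = 0.9599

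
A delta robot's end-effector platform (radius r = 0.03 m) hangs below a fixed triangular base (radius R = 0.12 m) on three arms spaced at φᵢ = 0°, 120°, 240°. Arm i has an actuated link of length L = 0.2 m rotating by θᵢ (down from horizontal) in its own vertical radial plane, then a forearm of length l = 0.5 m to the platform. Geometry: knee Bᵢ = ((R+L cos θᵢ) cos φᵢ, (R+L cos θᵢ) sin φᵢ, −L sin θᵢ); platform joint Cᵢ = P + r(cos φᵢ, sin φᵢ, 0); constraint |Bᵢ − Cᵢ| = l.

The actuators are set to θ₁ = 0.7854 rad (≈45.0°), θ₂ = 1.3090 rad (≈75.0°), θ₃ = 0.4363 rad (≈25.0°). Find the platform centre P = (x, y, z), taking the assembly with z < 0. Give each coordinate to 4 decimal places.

(0.0372, -0.2073, -0.5529)

φ1=0.0°: virtual centre (0.2314, 0.0000, -0.1414), radius l
arm 2 at φ=120.0°: e+L cos θ2 = 0.1418;  O2 = (-0.0709, 0.1228, -0.1932)
O3 = (0.2713·cos240.0°, 0.2713·sin240.0°, -0.0845) = (-0.1356, -0.2349, -0.0845)
|O₂|²−|O₁|² = -0.0161;  |O₃|²−|O₁|² = 0.0072
linear system: -0.6046x+0.2455y = -0.0161−-0.1035z; -0.7341x+-0.4698y = 0.0072−0.1138z
det = 0.4643;  x = 0.0125+-0.0446z,  y = -0.0349+0.3119z
sphere 1 gives Az²+Bz+C=0 with A=1.0993, B=0.2806, C=-0.1809;  B²−4AC=0.8741;  roots -0.5529, 0.2976;  negative root z = -0.5529
x = 0.0372, y = -0.2073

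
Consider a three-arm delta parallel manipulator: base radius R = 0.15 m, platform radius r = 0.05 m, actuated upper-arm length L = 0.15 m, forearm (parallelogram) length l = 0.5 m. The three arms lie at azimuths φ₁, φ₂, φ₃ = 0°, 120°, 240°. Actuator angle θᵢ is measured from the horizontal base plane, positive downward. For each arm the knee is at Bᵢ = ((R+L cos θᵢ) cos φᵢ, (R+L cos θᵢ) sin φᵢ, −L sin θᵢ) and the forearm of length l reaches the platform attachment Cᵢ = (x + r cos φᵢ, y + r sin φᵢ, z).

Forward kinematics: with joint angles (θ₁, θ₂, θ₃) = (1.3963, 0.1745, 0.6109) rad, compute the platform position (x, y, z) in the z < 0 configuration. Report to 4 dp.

(-0.2275, 0.0719, -0.4939)

φ1=0.0°: virtual centre (0.1260, 0.0000, -0.1477), radius l
arm 2 at φ=120.0°: e+L cos θ2 = 0.2477;  O2 = (-0.1239, 0.2145, -0.0260)
φ3=240.0°: virtual centre (-0.1114, -0.1930, -0.0860), radius l
eliminate P² terms by subtracting sphere 1 from 2 and 3
linear system: -0.4998x+0.4291y = 0.0243−0.2434z; -0.4750x+-0.3860y = 0.0194−0.1234z
det = 0.3967;  x = -0.0446+0.3702z,  y = 0.0047+-0.1359z
into |P−O₁|² = l²: 1.1555z² + 0.1678z + -0.1990 = 0;  Δ = 0.9481;  z = -0.4939 or 0.3487 → z<0 root = -0.4939
x = -0.2275, y = 0.0719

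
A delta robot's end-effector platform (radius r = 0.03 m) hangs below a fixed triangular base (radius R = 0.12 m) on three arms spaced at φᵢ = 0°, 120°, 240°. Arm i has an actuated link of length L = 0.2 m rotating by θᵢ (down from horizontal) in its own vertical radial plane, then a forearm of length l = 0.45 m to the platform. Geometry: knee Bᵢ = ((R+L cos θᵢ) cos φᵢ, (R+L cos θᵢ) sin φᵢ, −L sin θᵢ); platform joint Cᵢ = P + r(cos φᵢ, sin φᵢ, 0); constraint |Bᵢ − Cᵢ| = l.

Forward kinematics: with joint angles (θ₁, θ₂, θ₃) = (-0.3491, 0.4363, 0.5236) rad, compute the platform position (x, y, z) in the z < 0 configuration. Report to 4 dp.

(0.1433, 0.0149, -0.3607)

φ1=0.0°: virtual centre (0.2779, 0.0000, 0.0684), radius l
centre 2 = (0.2713·cos120.0°, 0.2713·sin120.0°, -0.0845) = (-0.1356, 0.2349, -0.0845)
centre 3 = (0.2632·cos240.0°, 0.2632·sin240.0°, -0.1000) = (-0.1316, -0.2279, -0.1000)
subtract pairs → two planes through P
[-0.8271 0.4698 -0.3059]·P = -0.0012;  [-0.8191 -0.4559 -0.3368]·P = -0.0027
det = 0.7619;  x = 0.0024+-0.3907z,  y = 0.0016+-0.0369z
into |P−centre ₁|² = l²: 1.1540z² + 0.0784z + -0.1219 = 0;  Δ = 0.5687;  z = -0.3607 or 0.2928 → z<0 root = -0.3607
x = 0.1433, y = 0.0149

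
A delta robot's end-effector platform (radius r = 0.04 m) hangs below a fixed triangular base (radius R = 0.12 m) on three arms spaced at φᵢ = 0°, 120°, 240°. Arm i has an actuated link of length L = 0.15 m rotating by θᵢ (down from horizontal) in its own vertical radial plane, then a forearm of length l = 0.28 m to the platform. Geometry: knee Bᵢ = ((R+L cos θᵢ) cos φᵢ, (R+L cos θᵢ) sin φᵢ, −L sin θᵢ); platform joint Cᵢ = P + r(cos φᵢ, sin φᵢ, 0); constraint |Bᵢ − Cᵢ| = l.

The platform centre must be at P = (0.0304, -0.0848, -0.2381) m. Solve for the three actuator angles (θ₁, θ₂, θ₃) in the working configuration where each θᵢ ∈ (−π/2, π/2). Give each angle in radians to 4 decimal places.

arm 1 (φ=0.0°): x'=0.0304, y'=-0.0848
  A=0.0496, B=-0.2381, C=(l²−L²−A²−y'²−z²)/(2L)=-0.0348
  √(A²+B²)=0.2432;  θ1 = -1.3654+1.7144 ≈ 0.3490
rotate P by −φ2: (-0.0886, 0.0161, -0.2381)
  A cos θ + B sin θ = C:  0.1686·cos θ + -0.2381·sin θ = -0.0983
  √(A²+B²)=0.2918;  θ2 = -0.9545+1.9144 ≈ 0.9599
rotate P by −φ3: (0.0582, 0.0687, -0.2381)
  A=0.0218, B=-0.2381, C=(l²−L²−A²−y'²−z²)/(2L)=-0.0200
  θ3 = atan2(B,A) + arccos(C/0.2391) = 0.1747

θ₁ = 0.3490, θ₂ = 0.9599, θ₃ = 0.1747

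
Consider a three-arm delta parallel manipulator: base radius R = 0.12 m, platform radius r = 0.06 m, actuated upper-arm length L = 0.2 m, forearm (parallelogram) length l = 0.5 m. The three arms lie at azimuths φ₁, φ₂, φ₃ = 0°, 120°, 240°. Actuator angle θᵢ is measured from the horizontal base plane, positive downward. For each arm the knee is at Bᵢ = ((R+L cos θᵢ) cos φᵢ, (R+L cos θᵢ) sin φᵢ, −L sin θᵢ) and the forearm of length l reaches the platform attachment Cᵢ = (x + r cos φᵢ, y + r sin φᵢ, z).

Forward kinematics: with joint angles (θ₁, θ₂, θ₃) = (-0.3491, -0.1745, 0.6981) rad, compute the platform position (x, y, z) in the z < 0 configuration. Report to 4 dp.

(0.1333, 0.1692, -0.3879)

centre 1 = (0.2479·cos0.0°, 0.2479·sin0.0°, 0.0684) = (0.2479, 0.0000, 0.0684)
φ2=120.0°: virtual centre (-0.1285, 0.2225, 0.0347), radius l
centre 3 = (0.2132·cos240.0°, 0.2132·sin240.0°, -0.1286) = (-0.1066, -0.1846, -0.1286)
eliminate P² terms by subtracting sphere 1 from 2 and 3
linear system: -0.7528x+0.4451y = 0.0011−-0.0674z; -0.7091x+-0.3693y = -0.0042−-0.3939z
det = 0.5936;  x = 0.0025+-0.3373z,  y = 0.0066+-0.4191z
sphere 1 gives Az²+Bz+C=0 with A=1.2894, B=0.0233, C=-0.1850;  B²−4AC=0.9548;  roots -0.3879, 0.3699;  negative root z = -0.3879
x = 0.1333, y = 0.1692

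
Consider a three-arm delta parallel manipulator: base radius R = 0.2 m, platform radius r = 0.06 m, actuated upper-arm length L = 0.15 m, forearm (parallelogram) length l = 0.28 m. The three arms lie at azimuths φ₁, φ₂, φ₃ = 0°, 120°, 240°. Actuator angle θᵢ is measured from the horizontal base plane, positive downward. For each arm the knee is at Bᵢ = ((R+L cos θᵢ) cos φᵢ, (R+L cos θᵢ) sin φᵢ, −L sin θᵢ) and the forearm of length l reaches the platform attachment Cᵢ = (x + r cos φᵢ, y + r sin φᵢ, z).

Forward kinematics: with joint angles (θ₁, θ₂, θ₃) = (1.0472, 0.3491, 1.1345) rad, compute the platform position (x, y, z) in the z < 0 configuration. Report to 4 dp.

(-0.0304, 0.0723, -0.2437)

φ1=0.0°: virtual centre (0.2150, 0.0000, -0.1299), radius l
arm 2 at φ=120.0°: e+L cos θ2 = 0.2810;  S2 = (-0.1405, 0.2433, -0.0513)
arm 3 at φ=240.0°: e+L cos θ3 = 0.2034;  S3 = (-0.1017, -0.1761, -0.1359)
eliminate P² terms by subtracting sphere 1 from 2 and 3
linear system: -0.7110x+0.4866y = 0.0185−0.1572z; -0.6334x+-0.3523y = -0.0033−-0.0121z
Cramer: x(z) = -0.0088+0.0886z;  y(z) = 0.0251-0.1936z
sphere 1 gives Az²+Bz+C=0 with A=1.0453, B=0.2104, C=-0.0108;  B²−4AC=0.0895;  roots -0.2437, 0.0424;  negative root z = -0.2437
x = -0.0304, y = 0.0723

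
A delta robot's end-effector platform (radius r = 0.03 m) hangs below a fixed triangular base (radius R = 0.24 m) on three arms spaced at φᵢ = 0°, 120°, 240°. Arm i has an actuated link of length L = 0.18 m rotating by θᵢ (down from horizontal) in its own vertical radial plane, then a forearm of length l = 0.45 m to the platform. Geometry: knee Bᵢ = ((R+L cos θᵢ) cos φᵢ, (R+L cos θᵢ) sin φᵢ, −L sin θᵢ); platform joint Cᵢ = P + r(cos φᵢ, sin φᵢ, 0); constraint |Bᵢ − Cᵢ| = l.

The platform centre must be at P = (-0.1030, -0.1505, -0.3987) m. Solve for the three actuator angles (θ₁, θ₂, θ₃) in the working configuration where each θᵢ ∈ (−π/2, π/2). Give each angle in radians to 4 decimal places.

θ₁ = 1.3090, θ₂ = 1.2219, θ₃ = -0.0001

φ1=0.0° → target in arm frame (-0.1030, -0.1505)
  e−x'=0.3130;  (l²−L²−(e−x')²−y'²−z²)/2L = -0.3041
  θ1 = atan2(B,A) + arccos(C/0.5069) = 1.3090
arm 2 (φ=120.0°): x'=-0.0788, y'=0.1645
  e−x'=0.2888;  (l²−L²−(e−x')²−y'²−z²)/2L = -0.2759
  γ=atan2(-0.3987,0.2888)=-0.9439;  ψ=arccos(-0.5604)=2.1657;  θ2=γ+ψ≈1.2219
arm 3 (φ=240.0°): x'=0.1818, y'=-0.0140
  A cos θ + B sin θ = C:  0.0282·cos θ + -0.3987·sin θ = 0.0282
  θ3 = atan2(B,A) + arccos(C/0.3997) = -0.0001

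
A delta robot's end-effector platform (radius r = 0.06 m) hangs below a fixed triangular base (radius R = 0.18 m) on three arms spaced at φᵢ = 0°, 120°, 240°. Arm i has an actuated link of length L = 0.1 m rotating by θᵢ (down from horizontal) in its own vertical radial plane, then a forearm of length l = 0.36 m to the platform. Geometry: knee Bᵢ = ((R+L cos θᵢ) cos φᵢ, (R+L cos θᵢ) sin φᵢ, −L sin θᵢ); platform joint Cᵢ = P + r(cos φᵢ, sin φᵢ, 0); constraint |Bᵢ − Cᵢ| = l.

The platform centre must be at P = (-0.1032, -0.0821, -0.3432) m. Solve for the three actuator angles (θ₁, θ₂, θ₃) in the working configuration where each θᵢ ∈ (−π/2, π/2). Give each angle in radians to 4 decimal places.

rotate P by −φ1: (-0.1032, -0.0821, -0.3432)
  A cos θ + B sin θ = C:  0.2232·cos θ + -0.3432·sin θ = -0.2737
  γ=atan2(-0.3432,0.2232)=-0.9942;  ψ=arccos(-0.6686)=2.3031;  θ1=γ+ψ≈1.3090
φ2=120.0° → target in arm frame (-0.0195, 0.1304)
  A cos θ + B sin θ = C:  0.1395·cos θ + -0.3432·sin θ = -0.1733
  θ2 = atan2(B,A) + arccos(C/0.3705) = 0.8728
arm 3 (φ=240.0°): x'=0.1227, y'=-0.0483
  A cos θ + B sin θ = C:  -0.0027·cos θ + -0.3432·sin θ = -0.0026
  γ=atan2(-0.3432,-0.0027)=-1.5787;  ψ=arccos(-0.0077)=1.5785;  θ3=γ+ψ≈-0.0002

θ₁ = 1.3090, θ₂ = 0.8728, θ₃ = -0.0002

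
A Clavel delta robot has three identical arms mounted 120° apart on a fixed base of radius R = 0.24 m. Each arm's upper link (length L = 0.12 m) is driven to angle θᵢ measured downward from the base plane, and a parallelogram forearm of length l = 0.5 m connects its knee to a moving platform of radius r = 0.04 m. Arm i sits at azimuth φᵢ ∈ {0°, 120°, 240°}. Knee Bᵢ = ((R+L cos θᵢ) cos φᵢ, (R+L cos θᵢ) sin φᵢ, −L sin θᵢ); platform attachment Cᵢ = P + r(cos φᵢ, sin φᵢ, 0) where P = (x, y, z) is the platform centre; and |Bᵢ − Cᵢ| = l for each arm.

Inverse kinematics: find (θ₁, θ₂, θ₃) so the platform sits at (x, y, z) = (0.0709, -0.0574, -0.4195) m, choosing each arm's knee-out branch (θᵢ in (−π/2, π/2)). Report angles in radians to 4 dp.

θ₁ = -0.0874, θ₂ = 0.7851, θ₃ = 0.2618

arm 1 (φ=0.0°): x'=0.0709, y'=-0.0574
  e−x'=0.1291;  (l²−L²−(e−x')²−y'²−z²)/2L = 0.1652
  γ=atan2(-0.4195,0.1291)=-1.2722;  ψ=arccos(0.3765)=1.1848;  θ1=γ+ψ≈-0.0874
φ2=120.0° → target in arm frame (-0.0852, -0.0327)
  A cos θ + B sin θ = C:  0.2852·cos θ + -0.4195·sin θ = -0.0949
  θ2 = atan2(B,A) + arccos(C/0.5072) = 0.7851
arm 3 (φ=240.0°): x'=0.0143, y'=0.0901
  A=0.1857, B=-0.4195, C=(l²−L²−A²−y'²−z²)/(2L)=0.0708
  √(A²+B²)=0.4588;  θ3 = -1.1540+1.4158 ≈ 0.2618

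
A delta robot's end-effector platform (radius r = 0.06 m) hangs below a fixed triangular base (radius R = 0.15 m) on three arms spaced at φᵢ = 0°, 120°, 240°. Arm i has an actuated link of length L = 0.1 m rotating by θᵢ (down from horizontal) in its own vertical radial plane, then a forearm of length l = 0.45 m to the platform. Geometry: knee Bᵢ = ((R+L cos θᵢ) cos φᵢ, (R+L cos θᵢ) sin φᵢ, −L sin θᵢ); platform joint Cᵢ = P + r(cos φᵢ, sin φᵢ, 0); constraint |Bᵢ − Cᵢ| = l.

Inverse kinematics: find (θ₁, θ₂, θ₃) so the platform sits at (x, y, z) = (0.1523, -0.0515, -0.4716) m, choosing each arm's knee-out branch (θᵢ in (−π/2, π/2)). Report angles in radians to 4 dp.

arm 1 (φ=0.0°): x'=0.1523, y'=-0.0515
  e−x'=-0.0623;  (l²−L²−(e−x')²−y'²−z²)/2L = -0.1822
  γ=atan2(-0.4716,-0.0623)=-1.7021;  ψ=arccos(-0.3830)=1.9639;  θ1=γ+ψ≈0.2617
rotate P by −φ2: (-0.1208, -0.1061, -0.4716)
  e−x'=0.2108;  (l²−L²−(e−x')²−y'²−z²)/2L = -0.4279
  γ=atan2(-0.4716,0.2108)=-1.1505;  ψ=arccos(-0.8285)=2.5472;  θ2=γ+ψ≈1.3966
rotate P by −φ3: (-0.0315, 0.1576, -0.4716)
  e−x'=0.1215;  (l²−L²−(e−x')²−y'²−z²)/2L = -0.3477
  γ=atan2(-0.4716,0.1215)=-1.3185;  ψ=arccos(-0.7139)=2.3658;  θ3=γ+ψ≈1.0473

θ₁ = 0.2617, θ₂ = 1.3966, θ₃ = 1.0473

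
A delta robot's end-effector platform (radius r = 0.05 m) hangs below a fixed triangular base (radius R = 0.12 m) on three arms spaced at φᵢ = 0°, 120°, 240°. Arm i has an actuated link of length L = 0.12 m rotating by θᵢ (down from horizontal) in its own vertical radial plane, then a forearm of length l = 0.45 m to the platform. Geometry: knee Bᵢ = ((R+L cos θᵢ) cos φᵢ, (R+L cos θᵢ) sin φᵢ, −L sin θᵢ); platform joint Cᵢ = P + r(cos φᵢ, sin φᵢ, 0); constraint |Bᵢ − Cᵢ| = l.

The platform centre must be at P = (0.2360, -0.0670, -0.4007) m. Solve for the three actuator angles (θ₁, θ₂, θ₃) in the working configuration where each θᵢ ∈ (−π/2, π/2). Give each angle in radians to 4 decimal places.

rotate P by −φ1: (0.2360, -0.0670, -0.4007)
  A=-0.1660, B=-0.4007, C=(l²−L²−A²−y'²−z²)/(2L)=-0.0188
  γ=atan2(-0.4007,-0.1660)=-1.9635;  ψ=arccos(-0.0433)=1.6141;  θ1=γ+ψ≈-0.3495
rotate P by −φ2: (-0.1760, -0.1709, -0.4007)
  e−x'=0.2460;  (l²−L²−(e−x')²−y'²−z²)/2L = -0.2591
  θ2 = atan2(B,A) + arccos(C/0.4702) = 1.1343
arm 3 (φ=240.0°): x'=-0.0600, y'=0.2379
  A=0.1300, B=-0.4007, C=(l²−L²−A²−y'²−z²)/(2L)=-0.1914
  θ3 = atan2(B,A) + arccos(C/0.4213) = 0.7854

θ₁ = -0.3495, θ₂ = 1.1343, θ₃ = 0.7854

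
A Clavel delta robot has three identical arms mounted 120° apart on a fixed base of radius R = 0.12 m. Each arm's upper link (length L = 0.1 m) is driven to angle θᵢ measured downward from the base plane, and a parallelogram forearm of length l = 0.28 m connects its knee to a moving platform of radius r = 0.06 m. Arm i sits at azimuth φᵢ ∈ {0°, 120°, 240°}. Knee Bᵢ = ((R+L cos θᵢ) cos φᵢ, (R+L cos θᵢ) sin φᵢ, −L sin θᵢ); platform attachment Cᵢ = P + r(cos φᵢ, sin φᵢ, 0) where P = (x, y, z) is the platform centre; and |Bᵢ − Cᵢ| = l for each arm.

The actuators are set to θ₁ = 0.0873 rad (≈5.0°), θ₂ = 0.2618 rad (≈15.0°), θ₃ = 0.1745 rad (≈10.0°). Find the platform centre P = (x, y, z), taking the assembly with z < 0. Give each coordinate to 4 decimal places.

(0.0140, -0.0082, -0.2477)

φ1=0.0°: virtual centre (0.1596, 0.0000, -0.0087), radius l
O2 = (0.1566·cos120.0°, 0.1566·sin120.0°, -0.0259) = (-0.0783, 0.1356, -0.0259)
O3 = (0.1585·cos240.0°, 0.1585·sin240.0°, -0.0174) = (-0.0792, -0.1372, -0.0174)
subtract pairs → two planes through P
plane₁₂: -0.4758x+0.2712y+-0.0343z = -0.0004
Cramer: x(z) = 0.0005-0.0542z;  y(z) = -0.0004+0.0314z
quadratic in z: (1.0039)z²+(0.0347)z+(-0.0530)=0, √Δ=0.4627 → z ∈ {-0.2477, 0.2132}; z = -0.2477 (taking z<0)
x = 0.0140, y = -0.0082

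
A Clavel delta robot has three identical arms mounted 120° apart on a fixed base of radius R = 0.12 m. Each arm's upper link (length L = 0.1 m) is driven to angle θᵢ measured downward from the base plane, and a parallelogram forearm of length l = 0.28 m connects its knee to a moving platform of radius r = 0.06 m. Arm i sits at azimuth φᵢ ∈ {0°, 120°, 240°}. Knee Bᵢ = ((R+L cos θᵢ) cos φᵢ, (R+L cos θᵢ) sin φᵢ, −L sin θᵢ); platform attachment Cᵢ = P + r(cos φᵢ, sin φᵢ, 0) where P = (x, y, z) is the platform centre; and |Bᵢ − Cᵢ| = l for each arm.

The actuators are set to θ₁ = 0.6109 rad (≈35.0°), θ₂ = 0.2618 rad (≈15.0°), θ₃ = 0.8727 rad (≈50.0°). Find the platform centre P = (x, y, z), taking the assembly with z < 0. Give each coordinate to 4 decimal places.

(-0.0034, 0.0676, -0.2870)

centre 1 = (0.1419·cos0.0°, 0.1419·sin0.0°, -0.0574) = (0.1419, 0.0000, -0.0574)
φ2=120.0°: virtual centre (-0.0783, 0.1356, -0.0259), radius l
centre 3 = (0.1243·cos240.0°, 0.1243·sin240.0°, -0.0766) = (-0.0621, -0.1076, -0.0766)
eliminate P² terms by subtracting sphere 1 from 2 and 3
[-0.4404 0.2712 0.0630]·P = 0.0018;  [-0.4081 -0.2153 -0.0385]·P = -0.0021
Cramer: x(z) = 0.0009+0.0151z;  y(z) = 0.0080-0.2075z
sphere 1 gives Az²+Bz+C=0 with A=1.0433, B=0.1071, C=-0.0552;  B²−4AC=0.2417;  roots -0.2870, 0.1843;  negative root z = -0.2870
x = -0.0034, y = 0.0676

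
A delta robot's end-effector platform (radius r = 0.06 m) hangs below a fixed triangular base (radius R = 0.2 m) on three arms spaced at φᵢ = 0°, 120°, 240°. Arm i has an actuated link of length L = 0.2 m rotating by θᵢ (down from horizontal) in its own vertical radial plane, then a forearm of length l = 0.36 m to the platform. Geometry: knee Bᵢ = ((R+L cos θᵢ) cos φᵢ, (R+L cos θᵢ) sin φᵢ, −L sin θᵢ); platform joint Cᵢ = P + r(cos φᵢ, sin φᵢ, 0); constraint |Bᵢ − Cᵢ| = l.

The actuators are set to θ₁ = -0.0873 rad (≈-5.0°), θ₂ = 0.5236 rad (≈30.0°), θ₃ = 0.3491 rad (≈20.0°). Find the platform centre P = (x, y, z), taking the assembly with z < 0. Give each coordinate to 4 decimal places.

(0.0435, -0.0150, -0.1874)

arm 1 at φ=0.0°: e+L cos θ1 = 0.3392;  O1 = (0.3392, 0.0000, 0.0174)
arm 2 at φ=120.0°: e+L cos θ2 = 0.3132;  O2 = (-0.1566, 0.2712, -0.1000)
φ3=240.0°: virtual centre (-0.1640, -0.2840, -0.0684), radius l
eliminate P² terms by subtracting sphere 1 from 2 and 3
linear system: -0.9917x+0.5425y = -0.0073−-0.2349z; -1.0064x+-0.5680y = -0.0032−-0.1717z
Cramer: x(z) = 0.0053-0.2042z;  y(z) = -0.0038+0.0596z
quadratic in z: (1.0453)z²+(0.1011)z+(-0.0178)=0, √Δ=0.2906 → z ∈ {-0.1874, 0.0907}; z = -0.1874 (taking z<0)
x = 0.0435, y = -0.0150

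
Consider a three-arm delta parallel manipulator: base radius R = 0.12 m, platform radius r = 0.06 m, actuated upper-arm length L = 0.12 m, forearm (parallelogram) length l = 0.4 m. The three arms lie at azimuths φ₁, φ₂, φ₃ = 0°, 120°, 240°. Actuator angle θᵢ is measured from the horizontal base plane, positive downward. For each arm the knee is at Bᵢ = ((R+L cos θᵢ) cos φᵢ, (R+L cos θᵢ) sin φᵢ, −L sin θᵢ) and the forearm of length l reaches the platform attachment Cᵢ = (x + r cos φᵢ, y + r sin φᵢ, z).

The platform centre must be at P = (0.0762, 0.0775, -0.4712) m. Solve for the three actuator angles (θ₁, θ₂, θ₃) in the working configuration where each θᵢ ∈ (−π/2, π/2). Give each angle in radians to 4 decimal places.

rotate P by −φ1: (0.0762, 0.0775, -0.4712)
  A cos θ + B sin θ = C:  -0.0162·cos θ + -0.4712·sin θ = -0.3446
  √(A²+B²)=0.4715;  θ1 = -1.6052+2.3903 ≈ 0.7852
arm 2 (φ=120.0°): x'=0.0290, y'=-0.1047
  A=0.0310, B=-0.4712, C=(l²−L²−A²−y'²−z²)/(2L)=-0.3682
  γ=atan2(-0.4712,0.0310)=-1.5051;  ψ=arccos(-0.7797)=2.4649;  θ2=γ+ψ≈0.9598
rotate P by −φ3: (-0.1052, 0.0272, -0.4712)
  e−x'=0.1652;  (l²−L²−(e−x')²−y'²−z²)/2L = -0.4353
  γ=atan2(-0.4712,0.1652)=-1.2336;  ψ=arccos(-0.8717)=2.6295;  θ3=γ+ψ≈1.3960

θ₁ = 0.7852, θ₂ = 0.9598, θ₃ = 1.3960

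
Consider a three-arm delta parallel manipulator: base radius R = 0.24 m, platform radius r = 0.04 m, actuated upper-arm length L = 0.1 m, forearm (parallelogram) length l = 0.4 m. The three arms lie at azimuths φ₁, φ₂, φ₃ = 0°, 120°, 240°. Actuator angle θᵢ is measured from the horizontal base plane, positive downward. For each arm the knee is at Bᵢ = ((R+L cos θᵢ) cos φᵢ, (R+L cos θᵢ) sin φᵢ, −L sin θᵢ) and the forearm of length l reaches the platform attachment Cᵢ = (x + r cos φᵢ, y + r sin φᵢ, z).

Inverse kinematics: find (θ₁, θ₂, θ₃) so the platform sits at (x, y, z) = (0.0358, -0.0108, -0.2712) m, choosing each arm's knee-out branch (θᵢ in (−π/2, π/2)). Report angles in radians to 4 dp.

φ1=0.0° → target in arm frame (0.0358, -0.0108)
  e−x'=0.1642;  (l²−L²−(e−x')²−y'²−z²)/2L = 0.2469
  γ=atan2(-0.2712,0.1642)=-1.0264;  ψ=arccos(0.7787)=0.6783;  θ1=γ+ψ≈-0.3481
φ2=120.0° → target in arm frame (-0.0273, -0.0256)
  A cos θ + B sin θ = C:  0.2273·cos θ + -0.2712·sin θ = 0.1208
  √(A²+B²)=0.3538;  θ2 = -0.8733+1.2225 ≈ 0.3492
φ3=240.0° → target in arm frame (-0.0085, 0.0364)
  e−x'=0.2085;  (l²−L²−(e−x')²−y'²−z²)/2L = 0.1582
  θ3 = atan2(B,A) + arccos(C/0.3421) = 0.1749

θ₁ = -0.3481, θ₂ = 0.3492, θ₃ = 0.1749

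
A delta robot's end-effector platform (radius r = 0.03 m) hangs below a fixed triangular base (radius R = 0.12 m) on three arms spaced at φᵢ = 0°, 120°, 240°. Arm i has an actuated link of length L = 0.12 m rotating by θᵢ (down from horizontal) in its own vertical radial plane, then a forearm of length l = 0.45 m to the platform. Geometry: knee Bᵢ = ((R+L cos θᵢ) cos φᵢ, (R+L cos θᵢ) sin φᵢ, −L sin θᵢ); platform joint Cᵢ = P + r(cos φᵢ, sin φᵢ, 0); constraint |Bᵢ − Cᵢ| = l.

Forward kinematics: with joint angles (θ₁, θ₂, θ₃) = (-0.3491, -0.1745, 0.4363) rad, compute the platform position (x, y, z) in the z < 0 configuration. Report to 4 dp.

φ1=0.0°: virtual centre (0.2028, 0.0000, 0.0410), radius l
O2 = (0.2082·cos120.0°, 0.2082·sin120.0°, 0.0208) = (-0.1041, 0.1803, 0.0208)
φ3=240.0°: virtual centre (-0.0994, -0.1721, -0.0507), radius l
subtract pairs → two planes through P
plane₁₂: -0.6137x+0.3606y+-0.0404z = 0.0010
Cramer: x(z) = -0.0002-0.1866z;  y(z) = 0.0024-0.2055z
sphere 1 gives Az²+Bz+C=0 with A=1.0771, B=-0.0073, C=-0.1596;  B²−4AC=0.6878;  roots -0.3816, 0.3884;  negative root z = -0.3816
x = 0.0710, y = 0.0808

(0.0710, 0.0808, -0.3816)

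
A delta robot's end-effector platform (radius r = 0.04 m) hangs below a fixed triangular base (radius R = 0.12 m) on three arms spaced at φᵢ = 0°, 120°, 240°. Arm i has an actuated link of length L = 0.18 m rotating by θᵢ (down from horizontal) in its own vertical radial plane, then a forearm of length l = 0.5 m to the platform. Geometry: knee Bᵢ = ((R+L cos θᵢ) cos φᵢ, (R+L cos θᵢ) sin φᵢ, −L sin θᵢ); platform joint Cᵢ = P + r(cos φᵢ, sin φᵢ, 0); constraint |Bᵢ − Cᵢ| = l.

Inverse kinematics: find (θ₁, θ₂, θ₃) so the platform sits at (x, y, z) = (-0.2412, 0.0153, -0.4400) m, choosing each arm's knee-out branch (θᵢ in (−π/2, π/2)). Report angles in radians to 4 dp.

rotate P by −φ1: (-0.2412, 0.0153, -0.4400)
  A=0.3212, B=-0.4400, C=(l²−L²−A²−y'²−z²)/(2L)=-0.2206
  γ=atan2(-0.4400,0.3212)=-0.9402;  ψ=arccos(-0.4049)=1.9876;  θ1=γ+ψ≈1.0474
arm 2 (φ=120.0°): x'=0.1339, y'=0.2012
  e−x'=-0.0539;  (l²−L²−(e−x')²−y'²−z²)/2L = -0.0539
  √(A²+B²)=0.4433;  θ2 = -1.6926+1.6926 ≈ 0.0001
arm 3 (φ=240.0°): x'=0.1073, y'=-0.2165
  A=-0.0273, B=-0.4400, C=(l²−L²−A²−y'²−z²)/(2L)=-0.0657
  √(A²+B²)=0.4408;  θ3 = -1.6329+1.7203 ≈ 0.0874

θ₁ = 1.0474, θ₂ = 0.0001, θ₃ = 0.0874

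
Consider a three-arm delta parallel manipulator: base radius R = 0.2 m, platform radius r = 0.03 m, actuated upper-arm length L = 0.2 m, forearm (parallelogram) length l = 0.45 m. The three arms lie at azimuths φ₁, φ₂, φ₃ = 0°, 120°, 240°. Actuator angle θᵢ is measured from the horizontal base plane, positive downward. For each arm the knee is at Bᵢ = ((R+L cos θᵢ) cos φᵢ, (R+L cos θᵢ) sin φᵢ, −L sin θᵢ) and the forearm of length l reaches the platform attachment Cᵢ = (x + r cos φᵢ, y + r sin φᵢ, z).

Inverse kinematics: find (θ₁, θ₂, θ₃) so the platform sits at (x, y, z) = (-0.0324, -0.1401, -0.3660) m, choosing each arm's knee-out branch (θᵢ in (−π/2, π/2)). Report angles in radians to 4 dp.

arm 1 (φ=0.0°): x'=-0.0324, y'=-0.1401
  e−x'=0.2024;  (l²−L²−(e−x')²−y'²−z²)/2L = -0.0801
  γ=atan2(-0.3660,0.2024)=-1.0656;  ψ=arccos(-0.1916)=1.7636;  θ1=γ+ψ≈0.6979
arm 2 (φ=120.0°): x'=-0.1051, y'=0.0981
  A cos θ + B sin θ = C:  0.2751·cos θ + -0.3660·sin θ = -0.1419
  γ=atan2(-0.3660,0.2751)=-0.9262;  ψ=arccos(-0.3100)=1.8860;  θ2=γ+ψ≈0.9598
φ3=240.0° → target in arm frame (0.1375, 0.0420)
  A=0.0325, B=-0.3660, C=(l²−L²−A²−y'²−z²)/(2L)=0.0643
  θ3 = atan2(B,A) + arccos(C/0.3674) = -0.0875

θ₁ = 0.6979, θ₂ = 0.9598, θ₃ = -0.0875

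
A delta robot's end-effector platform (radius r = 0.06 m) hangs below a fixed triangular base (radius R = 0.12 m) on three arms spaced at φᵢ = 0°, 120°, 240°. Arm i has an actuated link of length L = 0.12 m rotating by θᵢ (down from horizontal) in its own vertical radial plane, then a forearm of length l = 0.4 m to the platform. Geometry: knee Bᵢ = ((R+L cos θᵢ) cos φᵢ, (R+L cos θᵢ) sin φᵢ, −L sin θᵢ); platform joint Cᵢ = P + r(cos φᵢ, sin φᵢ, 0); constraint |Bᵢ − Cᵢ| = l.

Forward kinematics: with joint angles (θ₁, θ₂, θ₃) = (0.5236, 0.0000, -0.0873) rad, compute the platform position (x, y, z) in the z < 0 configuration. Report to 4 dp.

φ1=0.0°: virtual centre (0.1639, 0.0000, -0.0600), radius l
arm 2 at φ=120.0°: e+L cos θ2 = 0.1800;  O2 = (-0.0900, 0.1559, 0.0000)
arm 3 at φ=240.0°: e+L cos θ3 = 0.1795;  O3 = (-0.0898, -0.1555, 0.0105)
eliminate P² terms by subtracting sphere 1 from 2 and 3
linear system: -0.5078x+0.3118y = 0.0019−0.1200z; -0.5074x+-0.3110y = 0.0019−0.1409z
Cramer: x(z) = -0.0037+0.2570z;  y(z) = 0.0001+0.0338z
into |P−O₁|² = l²: 1.0672z² + 0.0338z + -0.1283 = 0;  Δ = 0.5488;  z = -0.3629 or 0.3312 → z<0 root = -0.3629
x = -0.0970, y = -0.0122

(-0.0970, -0.0122, -0.3629)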